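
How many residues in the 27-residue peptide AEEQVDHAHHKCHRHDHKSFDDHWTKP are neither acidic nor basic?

Acidic: D, E. Basic: K, R, H. All other residues are neither.
Matching residues: A1, Q4, V5, A8, C12, S19, F20, W24, T25, P27.

10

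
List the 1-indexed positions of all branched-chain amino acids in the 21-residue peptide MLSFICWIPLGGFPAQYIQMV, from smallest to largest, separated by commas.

V, L, and I make up the branched-chain aliphatic group.
Matching residues: L2, I5, I8, L10, I18, V21.

2, 5, 8, 10, 18, 21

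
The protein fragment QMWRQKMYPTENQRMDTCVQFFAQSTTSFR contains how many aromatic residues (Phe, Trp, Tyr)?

5

Matching residues: W3, Y8, F21, F22, F29.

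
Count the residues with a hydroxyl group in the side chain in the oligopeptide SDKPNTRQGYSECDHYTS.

Serine (S), threonine (T), and tyrosine (Y) each carry a hydroxyl group on the side chain.
Matching residues: S1, T6, Y10, S11, Y16, T17, S18.

7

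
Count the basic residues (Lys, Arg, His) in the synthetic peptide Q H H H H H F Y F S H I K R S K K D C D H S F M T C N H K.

Matching residues: H2, H3, H4, H5, H6, H11, K13, R14, K16, K17, H21, H28, K29.

13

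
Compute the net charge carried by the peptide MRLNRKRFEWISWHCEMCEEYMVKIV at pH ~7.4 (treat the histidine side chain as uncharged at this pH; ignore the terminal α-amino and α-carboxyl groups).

Near pH 7.4, K and R contribute +1 each, D and E contribute −1 each, and every other side chain (His included, as stated) is uncharged.
Positive (K, R): R2, R5, K6, R7, K24 → +5.
Negative (D, E): E9, E16, E19, E20 → −4.
Net charge = (+5) + (−4) = +1.

+1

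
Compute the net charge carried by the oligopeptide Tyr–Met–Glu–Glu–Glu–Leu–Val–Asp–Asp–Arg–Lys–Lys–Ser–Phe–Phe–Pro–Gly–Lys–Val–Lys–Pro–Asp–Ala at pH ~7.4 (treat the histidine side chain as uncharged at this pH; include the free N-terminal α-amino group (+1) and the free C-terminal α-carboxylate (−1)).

-1

Near pH 7.4, K and R contribute +1 each, D and E contribute −1 each, and every other side chain (His included, as stated) is uncharged.
Positive (K, R): Arg10, Lys11, Lys12, Lys18, Lys20 → +5.
Negative (D, E): Glu3, Glu4, Glu5, Asp8, Asp9, Asp22 → −6.
The N-terminus (+1) and C-terminus (−1) cancel.
Net charge = (+5) + (−6) = −1.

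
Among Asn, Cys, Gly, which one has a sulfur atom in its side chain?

Only Cys (C) and Met (M) have a sulfur atom in the side chain.
Of the listed options, only Cys belongs to this group.

Cys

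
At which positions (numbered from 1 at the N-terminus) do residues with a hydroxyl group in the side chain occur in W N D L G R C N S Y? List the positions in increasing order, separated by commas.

Serine (S), threonine (T), and tyrosine (Y) each carry a hydroxyl group on the side chain.
Matching residues: S9, Y10.

9, 10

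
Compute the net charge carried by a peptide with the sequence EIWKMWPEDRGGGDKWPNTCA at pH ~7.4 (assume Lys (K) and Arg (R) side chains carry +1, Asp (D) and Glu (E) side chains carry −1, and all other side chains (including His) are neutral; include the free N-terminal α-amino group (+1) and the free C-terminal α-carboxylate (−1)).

-1

Positive (K, R): K4, R10, K15 → +3.
Negative (D, E): E1, E8, D9, D14 → −4.
The N-terminus (+1) and C-terminus (−1) cancel.
Net charge = (+3) + (−4) = −1.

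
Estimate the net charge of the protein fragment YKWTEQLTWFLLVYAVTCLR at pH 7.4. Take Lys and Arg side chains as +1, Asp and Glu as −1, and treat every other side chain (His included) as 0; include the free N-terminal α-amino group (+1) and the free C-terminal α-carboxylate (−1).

Positive (K, R): K2, R20 → +2.
Negative (D, E): E5 → −1.
The N-terminus (+1) and C-terminus (−1) cancel.
Net charge = (+2) + (−1) = +1.

+1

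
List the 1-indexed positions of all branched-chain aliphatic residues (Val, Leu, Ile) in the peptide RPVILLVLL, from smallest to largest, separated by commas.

3, 4, 5, 6, 7, 8, 9

Matching residues: V3, I4, L5, L6, V7, L8, L9.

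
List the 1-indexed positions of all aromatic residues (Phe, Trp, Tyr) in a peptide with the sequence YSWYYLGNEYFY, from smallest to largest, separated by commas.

Matching residues: Y1, W3, Y4, Y5, Y10, F11, Y12.

1, 3, 4, 5, 10, 11, 12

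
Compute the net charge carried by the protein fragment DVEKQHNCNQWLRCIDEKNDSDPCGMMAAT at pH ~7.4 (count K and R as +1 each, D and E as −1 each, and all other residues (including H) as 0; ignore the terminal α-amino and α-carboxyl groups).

Positive (K, R): K4, R13, K18 → +3.
Negative (D, E): D1, E3, D16, E17, D20, D22 → −6.
Net charge = (+3) + (−6) = −3.

-3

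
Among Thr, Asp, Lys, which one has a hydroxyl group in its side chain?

Thr

S, T, and Y are the three residues with a side-chain hydroxyl.
Of the listed options, only Thr belongs to this group.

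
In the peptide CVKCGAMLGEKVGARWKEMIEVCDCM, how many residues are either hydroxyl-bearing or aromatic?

1

Hydroxyl-bearing: S, T, Y. Aromatic: F, W, Y.
Hydroxyl-bearing residues here: none (0).
Aromatic residues here: W16 (1).
(Y belongs to both groups, but none appear in this sequence.) Total = 0 + 1 = 1.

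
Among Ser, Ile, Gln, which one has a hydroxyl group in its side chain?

Serine (S), threonine (T), and tyrosine (Y) each carry a hydroxyl group on the side chain.
Of the listed options, only Ser belongs to this group.

Ser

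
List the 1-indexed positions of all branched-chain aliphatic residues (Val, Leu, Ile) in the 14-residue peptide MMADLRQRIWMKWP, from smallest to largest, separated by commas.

5, 9

Matching residues: L5, I9.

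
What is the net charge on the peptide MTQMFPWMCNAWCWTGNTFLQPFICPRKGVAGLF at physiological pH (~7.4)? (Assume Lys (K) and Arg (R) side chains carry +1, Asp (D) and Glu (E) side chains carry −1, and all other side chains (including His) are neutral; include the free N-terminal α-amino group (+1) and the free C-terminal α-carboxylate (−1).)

+2

Positive (K, R): R27, K28 → +2.
Negative (D, E): none → −0.
The N-terminus (+1) and C-terminus (−1) cancel.
Net charge = (+2) + (−0) = +2.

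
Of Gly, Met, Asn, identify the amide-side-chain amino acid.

Asn

Asparagine (N) and glutamine (Q) have uncharged amide side chains.
Of the listed options, only Asn belongs to this group.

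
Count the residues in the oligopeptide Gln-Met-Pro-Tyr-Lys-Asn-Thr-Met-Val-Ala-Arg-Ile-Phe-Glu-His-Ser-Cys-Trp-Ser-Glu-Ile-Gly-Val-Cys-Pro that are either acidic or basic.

Acidic: D, E. Basic: H, K, R.
Acidic residues here: Glu14, Glu20 (2).
Basic residues here: Lys5, Arg11, His15 (3).
The two groups share no amino acid, so total = 2 + 3 = 5.

5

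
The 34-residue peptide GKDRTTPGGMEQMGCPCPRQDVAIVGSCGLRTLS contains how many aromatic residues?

0

Phenylalanine (F), tryptophan (W), and tyrosine (Y) have aromatic ring side chains.
None of the 34 residues belong to this group.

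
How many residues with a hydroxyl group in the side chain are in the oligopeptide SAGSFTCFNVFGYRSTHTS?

Serine (S), threonine (T), and tyrosine (Y) each carry a hydroxyl group on the side chain.
Matching residues: S1, S4, T6, Y13, S15, T16, T18, S19.

8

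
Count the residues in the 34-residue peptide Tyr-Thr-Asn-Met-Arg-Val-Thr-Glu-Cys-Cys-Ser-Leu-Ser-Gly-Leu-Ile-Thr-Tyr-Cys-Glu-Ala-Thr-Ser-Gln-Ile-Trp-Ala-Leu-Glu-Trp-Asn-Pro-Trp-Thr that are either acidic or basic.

Acidic: D, E. Basic: H, K, R.
Acidic residues here: Glu8, Glu20, Glu29 (3).
Basic residues here: Arg5 (1).
The two groups share no amino acid, so total = 3 + 1 = 4.

4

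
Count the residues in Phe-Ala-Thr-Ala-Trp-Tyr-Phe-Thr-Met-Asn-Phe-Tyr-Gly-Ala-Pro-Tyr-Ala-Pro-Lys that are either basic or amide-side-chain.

Basic: H, K, R. Amide-side-chain: N, Q.
Basic residues here: Lys19 (1).
Amide-side-chain residues here: Asn10 (1).
The two groups share no amino acid, so total = 1 + 1 = 2.

2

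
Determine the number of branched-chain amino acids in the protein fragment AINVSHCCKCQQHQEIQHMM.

Valine (V), leucine (L), and isoleucine (I) are the branched-chain amino acids.
Matching residues: I2, V4, I16.

3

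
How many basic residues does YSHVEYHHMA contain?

3

Lysine (K), arginine (R), and histidine (H) have basic, nitrogen-containing side chains.
Matching residues: H3, H7, H8.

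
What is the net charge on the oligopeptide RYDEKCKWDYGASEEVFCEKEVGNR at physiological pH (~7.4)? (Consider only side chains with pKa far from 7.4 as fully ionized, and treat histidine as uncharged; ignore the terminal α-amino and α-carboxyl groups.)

-2

At pH ~7.4 the Lys and Arg side chains are protonated (+1), the Asp and Glu side chains are deprotonated (−1), and with His taken as neutral all other side chains carry no charge.
Positive (K, R): R1, K5, K7, K20, R25 → +5.
Negative (D, E): D3, E4, D9, E14, E15, E19, E21 → −7.
Net charge = (+5) + (−7) = −2.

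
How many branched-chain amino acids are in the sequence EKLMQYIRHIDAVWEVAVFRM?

V, L, and I make up the branched-chain aliphatic group.
Matching residues: L3, I7, I10, V13, V16, V18.

6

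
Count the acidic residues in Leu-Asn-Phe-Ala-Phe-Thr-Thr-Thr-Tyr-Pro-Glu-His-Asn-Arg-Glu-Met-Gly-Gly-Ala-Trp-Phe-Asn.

2

The acidic residues are Asp (D) and Glu (E), whose side chains end in a carboxylate group.
Matching residues: Glu11, Glu15.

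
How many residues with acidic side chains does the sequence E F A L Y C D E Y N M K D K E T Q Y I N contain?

Only D (aspartate) and E (glutamate) carry a side-chain carboxylic acid.
Matching residues: E1, D7, E8, D13, E15.

5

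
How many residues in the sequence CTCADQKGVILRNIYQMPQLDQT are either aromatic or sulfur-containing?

Aromatic: F, W, Y. Sulfur-containing: C, M.
Aromatic residues here: Y15 (1).
Sulfur-containing residues here: C1, C3, M17 (3).
The two groups share no amino acid, so total = 1 + 3 = 4.

4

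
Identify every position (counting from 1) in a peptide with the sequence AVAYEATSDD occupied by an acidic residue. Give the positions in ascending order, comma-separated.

Only D (aspartate) and E (glutamate) carry a side-chain carboxylic acid.
Matching residues: E5, D9, D10.

5, 9, 10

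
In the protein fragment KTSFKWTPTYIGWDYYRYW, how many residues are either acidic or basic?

Acidic: D, E. Basic: H, K, R.
Acidic residues here: D14 (1).
Basic residues here: K1, K5, R17 (3).
The two groups share no amino acid, so total = 1 + 3 = 4.

4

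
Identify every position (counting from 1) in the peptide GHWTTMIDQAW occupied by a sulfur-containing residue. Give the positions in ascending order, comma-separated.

6

Only Cys (C) and Met (M) have a sulfur atom in the side chain.
Matching residues: M6.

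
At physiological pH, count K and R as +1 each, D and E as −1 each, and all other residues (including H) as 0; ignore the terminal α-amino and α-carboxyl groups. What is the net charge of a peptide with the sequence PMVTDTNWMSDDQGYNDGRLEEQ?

Positive (K, R): R19 → +1.
Negative (D, E): D5, D11, D12, D17, E21, E22 → −6.
Net charge = (+1) + (−6) = −5.

-5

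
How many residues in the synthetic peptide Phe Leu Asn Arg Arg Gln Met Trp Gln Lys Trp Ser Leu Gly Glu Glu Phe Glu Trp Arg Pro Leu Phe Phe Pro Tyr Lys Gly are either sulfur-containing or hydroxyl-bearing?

3

Sulfur-containing: C, M. Hydroxyl-bearing: S, T, Y.
Sulfur-containing residues here: Met7 (1).
Hydroxyl-bearing residues here: Ser12, Tyr26 (2).
The two groups share no amino acid, so total = 1 + 2 = 3.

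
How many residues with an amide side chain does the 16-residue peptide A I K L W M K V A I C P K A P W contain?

0

Asparagine (N) and glutamine (Q) have uncharged amide side chains.
None of the 16 residues belong to this group.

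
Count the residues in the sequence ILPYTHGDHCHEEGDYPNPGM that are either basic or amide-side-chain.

Basic: H, K, R. Amide-side-chain: N, Q.
Basic residues here: H6, H9, H11 (3).
Amide-side-chain residues here: N18 (1).
The two groups share no amino acid, so total = 3 + 1 = 4.

4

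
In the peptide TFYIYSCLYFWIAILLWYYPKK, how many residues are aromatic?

9

F, W, and Y each carry an aromatic ring on the side chain.
Matching residues: F2, Y3, Y5, Y9, F10, W11, W17, Y18, Y19.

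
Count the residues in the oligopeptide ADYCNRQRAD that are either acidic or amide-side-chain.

4

Acidic: D, E. Amide-side-chain: N, Q.
Acidic residues here: D2, D10 (2).
Amide-side-chain residues here: N5, Q7 (2).
The two groups share no amino acid, so total = 2 + 2 = 4.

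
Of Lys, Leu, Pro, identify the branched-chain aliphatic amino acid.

Leu

V, L, and I make up the branched-chain aliphatic group.
Of the listed options, only Leu belongs to this group.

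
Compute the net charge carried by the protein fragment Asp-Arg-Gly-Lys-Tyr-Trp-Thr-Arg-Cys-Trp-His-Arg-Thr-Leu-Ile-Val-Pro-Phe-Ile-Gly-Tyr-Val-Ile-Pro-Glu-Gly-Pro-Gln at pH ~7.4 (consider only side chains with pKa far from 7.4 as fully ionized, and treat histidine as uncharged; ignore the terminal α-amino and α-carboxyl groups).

The side chains ionized at physiological pH are Lys/Arg (+1) and Asp/Glu (−1); with His treated as neutral, nothing else contributes.
Positive (K, R): Arg2, Lys4, Arg8, Arg12 → +4.
Negative (D, E): Asp1, Glu25 → −2.
Net charge = (+4) + (−2) = +2.

+2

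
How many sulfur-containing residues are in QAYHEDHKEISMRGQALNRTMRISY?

2

Cysteine (C, thiol) and methionine (M, thioether) are the two sulfur-containing amino acids.
Matching residues: M12, M21.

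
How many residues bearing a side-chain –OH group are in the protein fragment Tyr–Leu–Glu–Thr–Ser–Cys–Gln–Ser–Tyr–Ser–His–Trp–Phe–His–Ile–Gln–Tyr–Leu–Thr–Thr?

9

The –OH-bearing residues are Ser, Thr (aliphatic alcohols), and Tyr (phenol).
Matching residues: Tyr1, Thr4, Ser5, Ser8, Tyr9, Ser10, Tyr17, Thr19, Thr20.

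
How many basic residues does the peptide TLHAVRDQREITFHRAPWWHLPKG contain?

The basic amino acids are Lys (K), Arg (R), and His (H).
Matching residues: H3, R6, R9, H14, R15, H20, K23.

7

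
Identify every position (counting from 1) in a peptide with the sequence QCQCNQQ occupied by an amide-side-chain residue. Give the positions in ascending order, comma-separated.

1, 3, 5, 6, 7

Matching residues: Q1, Q3, N5, Q6, Q7.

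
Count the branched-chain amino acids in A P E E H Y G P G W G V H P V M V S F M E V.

4

V, L, and I make up the branched-chain aliphatic group.
Matching residues: V12, V15, V17, V22.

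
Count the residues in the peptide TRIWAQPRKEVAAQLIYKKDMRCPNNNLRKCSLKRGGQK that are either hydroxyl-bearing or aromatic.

Hydroxyl-bearing: S, T, Y. Aromatic: F, W, Y.
Hydroxyl-bearing residues here: T1, Y17, S32 (3).
Aromatic residues here: W4, Y17 (2).
Y is in both groups, so the 1 Y residue must not be double-counted.
Total = 3 + 2 − 1 = 4.

4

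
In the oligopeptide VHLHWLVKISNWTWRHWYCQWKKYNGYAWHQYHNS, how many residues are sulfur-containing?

1

Cysteine (C, thiol) and methionine (M, thioether) are the two sulfur-containing amino acids.
Matching residues: C19.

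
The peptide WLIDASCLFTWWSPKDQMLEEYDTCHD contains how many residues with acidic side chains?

Only D (aspartate) and E (glutamate) carry a side-chain carboxylic acid.
Matching residues: D4, D16, E20, E21, D23, D27.

6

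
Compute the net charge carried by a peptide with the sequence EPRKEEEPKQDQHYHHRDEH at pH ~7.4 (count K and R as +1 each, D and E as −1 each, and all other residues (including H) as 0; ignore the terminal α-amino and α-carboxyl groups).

Positive (K, R): R3, K4, K9, R17 → +4.
Negative (D, E): E1, E5, E6, E7, D11, D18, E19 → −7.
Net charge = (+4) + (−7) = −3.

-3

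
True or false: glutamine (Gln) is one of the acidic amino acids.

False

The acidic residues are Asp (D) and Glu (E), whose side chains end in a carboxylate group.
Glutamine is not in this group.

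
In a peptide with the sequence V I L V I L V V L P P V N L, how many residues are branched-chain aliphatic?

11

Valine (V), leucine (L), and isoleucine (I) are the branched-chain amino acids.
Matching residues: V1, I2, L3, V4, I5, L6, V7, V8, L9, V12, L14.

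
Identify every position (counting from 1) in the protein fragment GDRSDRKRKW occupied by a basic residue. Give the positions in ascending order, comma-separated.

Lysine (K), arginine (R), and histidine (H) have basic, nitrogen-containing side chains.
Matching residues: R3, R6, K7, R8, K9.

3, 6, 7, 8, 9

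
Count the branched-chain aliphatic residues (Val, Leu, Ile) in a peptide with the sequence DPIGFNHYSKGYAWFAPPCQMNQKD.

Matching residues: I3.

1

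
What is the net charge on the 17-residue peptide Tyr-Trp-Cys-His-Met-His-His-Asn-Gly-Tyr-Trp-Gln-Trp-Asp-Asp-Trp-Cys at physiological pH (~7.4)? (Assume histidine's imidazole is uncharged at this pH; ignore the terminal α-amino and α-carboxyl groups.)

Near pH 7.4, K and R contribute +1 each, D and E contribute −1 each, and every other side chain (His included, as stated) is uncharged.
Positive (K, R): none → +0.
Negative (D, E): Asp14, Asp15 → −2.
Net charge = (+0) + (−2) = −2.

-2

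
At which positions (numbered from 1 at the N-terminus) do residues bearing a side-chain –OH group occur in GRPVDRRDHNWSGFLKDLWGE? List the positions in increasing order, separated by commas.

S, T, and Y are the three residues with a side-chain hydroxyl.
Matching residues: S12.

12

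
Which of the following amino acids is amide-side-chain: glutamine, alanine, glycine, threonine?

glutamine

Asparagine (N) and glutamine (Q) have uncharged amide side chains.
Of the listed options, only glutamine belongs to this group.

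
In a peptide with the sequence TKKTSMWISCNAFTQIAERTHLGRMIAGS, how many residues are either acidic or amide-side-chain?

Acidic: D, E. Amide-side-chain: N, Q.
Acidic residues here: E18 (1).
Amide-side-chain residues here: N11, Q15 (2).
The two groups share no amino acid, so total = 1 + 2 = 3.

3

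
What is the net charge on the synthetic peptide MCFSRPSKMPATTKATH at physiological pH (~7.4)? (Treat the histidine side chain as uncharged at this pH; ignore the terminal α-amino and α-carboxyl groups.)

+3

Near pH 7.4, K and R contribute +1 each, D and E contribute −1 each, and every other side chain (His included, as stated) is uncharged.
Positive (K, R): R5, K8, K14 → +3.
Negative (D, E): none → −0.
Net charge = (+3) + (−0) = +3.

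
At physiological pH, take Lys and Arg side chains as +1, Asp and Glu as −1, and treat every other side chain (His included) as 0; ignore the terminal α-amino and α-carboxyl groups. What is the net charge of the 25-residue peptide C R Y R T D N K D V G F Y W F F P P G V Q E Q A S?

0

Positive (K, R): R2, R4, K8 → +3.
Negative (D, E): D6, D9, E22 → −3.
Net charge = (+3) + (−3) = 0.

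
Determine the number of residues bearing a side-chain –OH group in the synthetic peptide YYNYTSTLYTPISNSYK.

S, T, and Y are the three residues with a side-chain hydroxyl.
Matching residues: Y1, Y2, Y4, T5, S6, T7, Y9, T10, S13, S15, Y16.

11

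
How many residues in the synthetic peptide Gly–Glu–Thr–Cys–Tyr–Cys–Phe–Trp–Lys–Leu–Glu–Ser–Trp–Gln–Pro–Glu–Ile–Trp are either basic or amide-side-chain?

Basic: H, K, R. Amide-side-chain: N, Q.
Basic residues here: Lys9 (1).
Amide-side-chain residues here: Gln14 (1).
The two groups share no amino acid, so total = 1 + 1 = 2.

2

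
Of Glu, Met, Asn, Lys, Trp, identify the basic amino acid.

Lysine (K), arginine (R), and histidine (H) have basic, nitrogen-containing side chains.
Of the listed options, only Lys belongs to this group.

Lys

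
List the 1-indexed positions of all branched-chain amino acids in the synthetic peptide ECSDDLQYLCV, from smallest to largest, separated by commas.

Valine (V), leucine (L), and isoleucine (I) are the branched-chain amino acids.
Matching residues: L6, L9, V11.

6, 9, 11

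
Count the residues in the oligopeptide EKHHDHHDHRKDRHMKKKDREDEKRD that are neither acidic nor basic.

Acidic: D, E. Basic: K, R, H. All other residues are neither.
Matching residues: M15.

1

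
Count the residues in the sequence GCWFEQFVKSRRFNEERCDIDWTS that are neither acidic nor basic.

Acidic: D, E. Basic: K, R, H. All other residues are neither.
Matching residues: G1, C2, W3, F4, Q6, F7, V8, S10, F13, N14, C18, I20, W22, T23, S24.

15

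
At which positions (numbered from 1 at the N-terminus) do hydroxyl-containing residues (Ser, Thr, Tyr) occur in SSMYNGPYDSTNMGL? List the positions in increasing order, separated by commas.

1, 2, 4, 8, 10, 11

Matching residues: S1, S2, Y4, Y8, S10, T11.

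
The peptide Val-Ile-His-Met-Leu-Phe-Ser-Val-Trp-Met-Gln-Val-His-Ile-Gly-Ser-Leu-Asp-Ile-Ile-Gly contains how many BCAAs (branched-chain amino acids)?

9

Valine (V), leucine (L), and isoleucine (I) are the branched-chain amino acids.
Matching residues: Val1, Ile2, Leu5, Val8, Val12, Ile14, Leu17, Ile19, Ile20.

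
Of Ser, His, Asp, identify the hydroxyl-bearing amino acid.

The –OH-bearing residues are Ser, Thr (aliphatic alcohols), and Tyr (phenol).
Of the listed options, only Ser belongs to this group.

Ser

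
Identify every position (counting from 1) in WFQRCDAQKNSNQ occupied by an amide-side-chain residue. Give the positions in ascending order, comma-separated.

The amide-side-chain residues are Asn (N) and Gln (Q).
Matching residues: Q3, Q8, N10, N12, Q13.

3, 8, 10, 12, 13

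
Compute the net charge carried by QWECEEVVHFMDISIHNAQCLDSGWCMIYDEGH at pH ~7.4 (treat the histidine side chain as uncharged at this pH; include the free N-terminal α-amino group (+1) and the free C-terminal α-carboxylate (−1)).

At pH ~7.4 the Lys and Arg side chains are protonated (+1), the Asp and Glu side chains are deprotonated (−1), and with His taken as neutral all other side chains carry no charge.
Positive (K, R): none → +0.
Negative (D, E): E3, E5, E6, D12, D22, D30, E31 → −7.
The N-terminus (+1) and C-terminus (−1) cancel.
Net charge = (+0) + (−7) = −7.

-7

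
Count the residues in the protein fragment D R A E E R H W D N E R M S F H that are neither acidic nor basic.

Acidic: D, E. Basic: K, R, H. All other residues are neither.
Matching residues: A3, W8, N10, M13, S14, F15.

6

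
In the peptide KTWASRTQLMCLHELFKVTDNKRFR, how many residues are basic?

The basic amino acids are Lys (K), Arg (R), and His (H).
Matching residues: K1, R6, H13, K17, K22, R23, R25.

7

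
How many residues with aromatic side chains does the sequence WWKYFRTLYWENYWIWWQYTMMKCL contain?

The aromatic amino acids are Phe (F, benzyl), Trp (W, indole), and Tyr (Y, phenol).
Matching residues: W1, W2, Y4, F5, Y9, W10, Y13, W14, W16, W17, Y19.

11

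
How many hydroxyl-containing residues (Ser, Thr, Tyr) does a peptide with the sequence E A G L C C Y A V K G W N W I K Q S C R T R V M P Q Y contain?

4

Matching residues: Y7, S18, T21, Y27.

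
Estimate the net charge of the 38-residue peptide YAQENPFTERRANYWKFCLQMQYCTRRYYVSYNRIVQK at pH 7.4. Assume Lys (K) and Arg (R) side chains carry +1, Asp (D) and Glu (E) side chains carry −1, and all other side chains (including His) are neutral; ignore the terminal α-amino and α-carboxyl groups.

+5

Positive (K, R): R10, R11, K16, R26, R27, R34, K38 → +7.
Negative (D, E): E4, E9 → −2.
Net charge = (+7) + (−2) = +5.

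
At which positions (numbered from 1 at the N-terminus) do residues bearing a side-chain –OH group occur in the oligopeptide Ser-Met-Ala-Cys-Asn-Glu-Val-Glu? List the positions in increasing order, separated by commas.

S, T, and Y are the three residues with a side-chain hydroxyl.
Matching residues: Ser1.

1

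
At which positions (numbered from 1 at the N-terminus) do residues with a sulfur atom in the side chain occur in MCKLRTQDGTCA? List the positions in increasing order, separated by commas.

1, 2, 11

Cysteine (C, thiol) and methionine (M, thioether) are the two sulfur-containing amino acids.
Matching residues: M1, C2, C11.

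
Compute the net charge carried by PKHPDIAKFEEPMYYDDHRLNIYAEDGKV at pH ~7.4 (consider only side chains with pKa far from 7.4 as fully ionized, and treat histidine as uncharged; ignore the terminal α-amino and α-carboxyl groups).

The side chains ionized at physiological pH are Lys/Arg (+1) and Asp/Glu (−1); with His treated as neutral, nothing else contributes.
Positive (K, R): K2, K8, R19, K28 → +4.
Negative (D, E): D5, E10, E11, D16, D17, E25, D26 → −7.
Net charge = (+4) + (−7) = −3.

-3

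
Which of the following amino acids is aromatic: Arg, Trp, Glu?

F, W, and Y each carry an aromatic ring on the side chain.
Of the listed options, only Trp belongs to this group.

Trp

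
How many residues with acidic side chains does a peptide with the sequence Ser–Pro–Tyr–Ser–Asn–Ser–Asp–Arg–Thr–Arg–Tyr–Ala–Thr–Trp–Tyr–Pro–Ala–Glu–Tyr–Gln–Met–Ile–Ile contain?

Only D (aspartate) and E (glutamate) carry a side-chain carboxylic acid.
Matching residues: Asp7, Glu18.

2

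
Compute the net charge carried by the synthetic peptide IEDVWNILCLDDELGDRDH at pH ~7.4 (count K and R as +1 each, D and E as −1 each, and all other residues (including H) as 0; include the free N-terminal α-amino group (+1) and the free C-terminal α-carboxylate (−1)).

Positive (K, R): R17 → +1.
Negative (D, E): E2, D3, D11, D12, E13, D16, D18 → −7.
The N-terminus (+1) and C-terminus (−1) cancel.
Net charge = (+1) + (−7) = −6.

-6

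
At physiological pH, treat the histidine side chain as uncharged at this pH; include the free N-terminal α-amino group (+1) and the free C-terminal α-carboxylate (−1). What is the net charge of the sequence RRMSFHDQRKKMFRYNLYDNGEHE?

At pH ~7.4 the Lys and Arg side chains are protonated (+1), the Asp and Glu side chains are deprotonated (−1), and with His taken as neutral all other side chains carry no charge.
Positive (K, R): R1, R2, R9, K10, K11, R14 → +6.
Negative (D, E): D7, D19, E22, E24 → −4.
The N-terminus (+1) and C-terminus (−1) cancel.
Net charge = (+6) + (−4) = +2.

+2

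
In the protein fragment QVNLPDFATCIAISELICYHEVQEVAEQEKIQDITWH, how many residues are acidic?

The acidic residues are Asp (D) and Glu (E), whose side chains end in a carboxylate group.
Matching residues: D6, E15, E21, E24, E27, E29, D33.

7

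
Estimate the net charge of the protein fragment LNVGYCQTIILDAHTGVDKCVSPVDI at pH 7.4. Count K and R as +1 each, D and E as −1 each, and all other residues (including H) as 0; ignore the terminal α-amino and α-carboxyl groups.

Positive (K, R): K19 → +1.
Negative (D, E): D12, D18, D25 → −3.
Net charge = (+1) + (−3) = −2.

-2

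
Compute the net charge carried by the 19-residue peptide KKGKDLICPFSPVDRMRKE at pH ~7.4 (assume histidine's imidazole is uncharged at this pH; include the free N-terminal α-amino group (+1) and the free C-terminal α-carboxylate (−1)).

At pH ~7.4 the Lys and Arg side chains are protonated (+1), the Asp and Glu side chains are deprotonated (−1), and with His taken as neutral all other side chains carry no charge.
Positive (K, R): K1, K2, K4, R15, R17, K18 → +6.
Negative (D, E): D5, D14, E19 → −3.
The N-terminus (+1) and C-terminus (−1) cancel.
Net charge = (+6) + (−3) = +3.

+3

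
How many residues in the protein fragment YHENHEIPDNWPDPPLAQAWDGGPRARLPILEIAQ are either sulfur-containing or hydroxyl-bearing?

1

Sulfur-containing: C, M. Hydroxyl-bearing: S, T, Y.
Sulfur-containing residues here: none (0).
Hydroxyl-bearing residues here: Y1 (1).
The two groups share no amino acid, so total = 0 + 1 = 1.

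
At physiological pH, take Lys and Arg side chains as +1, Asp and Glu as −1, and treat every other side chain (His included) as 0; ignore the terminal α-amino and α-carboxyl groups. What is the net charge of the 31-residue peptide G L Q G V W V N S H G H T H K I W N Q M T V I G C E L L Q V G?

Positive (K, R): K15 → +1.
Negative (D, E): E26 → −1.
Net charge = (+1) + (−1) = 0.

0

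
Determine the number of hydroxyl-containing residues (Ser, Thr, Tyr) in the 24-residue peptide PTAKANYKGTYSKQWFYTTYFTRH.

Matching residues: T2, Y7, T10, Y11, S12, Y17, T18, T19, Y20, T22.

10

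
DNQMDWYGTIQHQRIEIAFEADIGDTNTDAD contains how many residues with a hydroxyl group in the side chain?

4

The –OH-bearing residues are Ser, Thr (aliphatic alcohols), and Tyr (phenol).
Matching residues: Y7, T9, T26, T28.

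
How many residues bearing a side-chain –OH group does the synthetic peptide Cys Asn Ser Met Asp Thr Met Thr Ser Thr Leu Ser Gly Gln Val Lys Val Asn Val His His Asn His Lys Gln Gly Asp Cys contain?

6

The –OH-bearing residues are Ser, Thr (aliphatic alcohols), and Tyr (phenol).
Matching residues: Ser3, Thr6, Thr8, Ser9, Thr10, Ser12.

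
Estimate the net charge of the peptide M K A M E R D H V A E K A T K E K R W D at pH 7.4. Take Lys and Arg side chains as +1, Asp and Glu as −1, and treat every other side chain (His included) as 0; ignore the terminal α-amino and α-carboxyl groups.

Positive (K, R): K2, R6, K12, K15, K17, R18 → +6.
Negative (D, E): E5, D7, E11, E16, D20 → −5.
Net charge = (+6) + (−5) = +1.

+1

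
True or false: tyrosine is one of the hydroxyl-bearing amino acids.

S, T, and Y are the three residues with a side-chain hydroxyl.
Tyrosine is in this group.

True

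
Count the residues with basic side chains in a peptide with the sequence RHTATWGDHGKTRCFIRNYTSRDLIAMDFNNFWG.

7

Lysine (K), arginine (R), and histidine (H) have basic, nitrogen-containing side chains.
Matching residues: R1, H2, H9, K11, R13, R17, R22.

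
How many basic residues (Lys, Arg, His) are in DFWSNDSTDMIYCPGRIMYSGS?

1

Matching residues: R16.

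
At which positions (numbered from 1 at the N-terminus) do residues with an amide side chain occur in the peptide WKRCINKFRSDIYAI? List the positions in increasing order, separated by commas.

Asparagine (N) and glutamine (Q) have uncharged amide side chains.
Matching residues: N6.

6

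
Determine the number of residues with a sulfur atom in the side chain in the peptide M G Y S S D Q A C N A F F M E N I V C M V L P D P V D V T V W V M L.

6

Only Cys (C) and Met (M) have a sulfur atom in the side chain.
Matching residues: M1, C9, M14, C19, M20, M33.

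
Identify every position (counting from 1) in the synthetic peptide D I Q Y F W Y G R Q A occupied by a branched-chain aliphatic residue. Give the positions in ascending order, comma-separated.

2

The BCAAs are Val, Leu, and Ile — aliphatic side chains with a branch point.
Matching residues: I2.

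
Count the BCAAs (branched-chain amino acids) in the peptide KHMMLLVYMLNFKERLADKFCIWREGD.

6

The BCAAs are Val, Leu, and Ile — aliphatic side chains with a branch point.
Matching residues: L5, L6, V7, L10, L16, I22.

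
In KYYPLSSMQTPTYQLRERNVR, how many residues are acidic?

1

Aspartate (D) and glutamate (E) have carboxylic-acid side chains and are the acidic amino acids.
Matching residues: E17.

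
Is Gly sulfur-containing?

Only Cys (C) and Met (M) have a sulfur atom in the side chain.
Glycine is not in this group.

No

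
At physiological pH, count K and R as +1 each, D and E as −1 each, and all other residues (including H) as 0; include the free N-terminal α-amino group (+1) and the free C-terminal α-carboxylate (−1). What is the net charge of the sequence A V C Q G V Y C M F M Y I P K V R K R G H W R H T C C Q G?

Positive (K, R): K15, R17, K18, R19, R23 → +5.
Negative (D, E): none → −0.
The N-terminus (+1) and C-terminus (−1) cancel.
Net charge = (+5) + (−0) = +5.

+5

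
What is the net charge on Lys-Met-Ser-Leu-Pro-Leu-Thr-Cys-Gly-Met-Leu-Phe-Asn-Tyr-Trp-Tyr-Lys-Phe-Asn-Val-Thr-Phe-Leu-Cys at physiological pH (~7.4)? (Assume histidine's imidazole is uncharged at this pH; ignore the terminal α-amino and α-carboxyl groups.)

+2

The side chains ionized at physiological pH are Lys/Arg (+1) and Asp/Glu (−1); with His treated as neutral, nothing else contributes.
Positive (K, R): Lys1, Lys17 → +2.
Negative (D, E): none → −0.
Net charge = (+2) + (−0) = +2.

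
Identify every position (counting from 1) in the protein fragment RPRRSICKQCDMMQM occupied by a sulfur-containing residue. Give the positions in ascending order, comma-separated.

7, 10, 12, 13, 15

Matching residues: C7, C10, M12, M13, M15.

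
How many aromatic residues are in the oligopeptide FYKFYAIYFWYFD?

9

F, W, and Y each carry an aromatic ring on the side chain.
Matching residues: F1, Y2, F4, Y5, Y8, F9, W10, Y11, F12.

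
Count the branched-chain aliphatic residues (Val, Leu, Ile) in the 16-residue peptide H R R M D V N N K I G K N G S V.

3

Matching residues: V6, I10, V16.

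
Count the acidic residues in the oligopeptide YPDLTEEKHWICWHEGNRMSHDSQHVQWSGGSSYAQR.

Aspartate (D) and glutamate (E) have carboxylic-acid side chains and are the acidic amino acids.
Matching residues: D3, E6, E7, E15, D22.

5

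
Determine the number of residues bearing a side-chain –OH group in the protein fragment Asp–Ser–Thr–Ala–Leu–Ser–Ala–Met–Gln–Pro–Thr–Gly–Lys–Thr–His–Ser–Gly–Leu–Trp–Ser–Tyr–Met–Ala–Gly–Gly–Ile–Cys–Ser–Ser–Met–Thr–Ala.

11

S, T, and Y are the three residues with a side-chain hydroxyl.
Matching residues: Ser2, Thr3, Ser6, Thr11, Thr14, Ser16, Ser20, Tyr21, Ser28, Ser29, Thr31.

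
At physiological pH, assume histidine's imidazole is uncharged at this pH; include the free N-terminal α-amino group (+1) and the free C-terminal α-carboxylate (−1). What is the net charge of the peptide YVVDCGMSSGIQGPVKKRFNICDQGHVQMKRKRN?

+5

Near pH 7.4, K and R contribute +1 each, D and E contribute −1 each, and every other side chain (His included, as stated) is uncharged.
Positive (K, R): K16, K17, R18, K30, R31, K32, R33 → +7.
Negative (D, E): D4, D23 → −2.
The N-terminus (+1) and C-terminus (−1) cancel.
Net charge = (+7) + (−2) = +5.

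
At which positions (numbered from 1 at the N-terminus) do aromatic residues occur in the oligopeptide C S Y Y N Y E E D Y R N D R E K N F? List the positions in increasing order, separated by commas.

3, 4, 6, 10, 18

F, W, and Y each carry an aromatic ring on the side chain.
Matching residues: Y3, Y4, Y6, Y10, F18.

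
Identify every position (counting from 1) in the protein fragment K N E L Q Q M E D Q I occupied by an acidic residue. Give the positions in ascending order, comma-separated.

3, 8, 9

Only D (aspartate) and E (glutamate) carry a side-chain carboxylic acid.
Matching residues: E3, E8, D9.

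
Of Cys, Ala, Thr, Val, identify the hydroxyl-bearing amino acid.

The –OH-bearing residues are Ser, Thr (aliphatic alcohols), and Tyr (phenol).
Of the listed options, only Thr belongs to this group.

Thr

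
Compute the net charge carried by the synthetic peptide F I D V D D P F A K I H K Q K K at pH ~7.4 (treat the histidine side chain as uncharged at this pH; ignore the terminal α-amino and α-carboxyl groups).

+1

The side chains ionized at physiological pH are Lys/Arg (+1) and Asp/Glu (−1); with His treated as neutral, nothing else contributes.
Positive (K, R): K10, K13, K15, K16 → +4.
Negative (D, E): D3, D5, D6 → −3.
Net charge = (+4) + (−3) = +1.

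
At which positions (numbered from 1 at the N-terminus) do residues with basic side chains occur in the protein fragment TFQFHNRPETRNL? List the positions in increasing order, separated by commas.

5, 7, 11

K, R, and H are the three residues with basic side chains (ε-amine, guanidinium, and imidazole respectively).
Matching residues: H5, R7, R11.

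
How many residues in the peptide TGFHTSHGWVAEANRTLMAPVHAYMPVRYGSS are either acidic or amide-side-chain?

2

Acidic: D, E. Amide-side-chain: N, Q.
Acidic residues here: E12 (1).
Amide-side-chain residues here: N14 (1).
The two groups share no amino acid, so total = 1 + 1 = 2.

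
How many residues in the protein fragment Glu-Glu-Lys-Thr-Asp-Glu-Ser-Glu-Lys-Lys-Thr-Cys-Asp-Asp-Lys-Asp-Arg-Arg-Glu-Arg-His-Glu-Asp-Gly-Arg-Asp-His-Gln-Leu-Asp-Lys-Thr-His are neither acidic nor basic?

8

Acidic: D, E. Basic: K, R, H. All other residues are neither.
Matching residues: Thr4, Ser7, Thr11, Cys12, Gly24, Gln28, Leu29, Thr32.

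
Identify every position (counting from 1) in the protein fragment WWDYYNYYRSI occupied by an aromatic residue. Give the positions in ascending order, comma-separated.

1, 2, 4, 5, 7, 8

The aromatic amino acids are Phe (F, benzyl), Trp (W, indole), and Tyr (Y, phenol).
Matching residues: W1, W2, Y4, Y5, Y7, Y8.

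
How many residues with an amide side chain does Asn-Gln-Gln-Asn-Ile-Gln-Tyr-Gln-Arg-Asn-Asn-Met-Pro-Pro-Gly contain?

The amide-side-chain residues are Asn (N) and Gln (Q).
Matching residues: Asn1, Gln2, Gln3, Asn4, Gln6, Gln8, Asn10, Asn11.

8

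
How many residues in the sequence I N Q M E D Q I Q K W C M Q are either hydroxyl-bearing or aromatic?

Hydroxyl-bearing: S, T, Y. Aromatic: F, W, Y.
Hydroxyl-bearing residues here: none (0).
Aromatic residues here: W11 (1).
(Y belongs to both groups, but none appear in this sequence.) Total = 0 + 1 = 1.

1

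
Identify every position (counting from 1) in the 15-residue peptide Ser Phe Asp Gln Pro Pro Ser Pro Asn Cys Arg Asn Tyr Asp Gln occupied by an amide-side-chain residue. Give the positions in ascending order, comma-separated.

The amide-side-chain residues are Asn (N) and Gln (Q).
Matching residues: Gln4, Asn9, Asn12, Gln15.

4, 9, 12, 15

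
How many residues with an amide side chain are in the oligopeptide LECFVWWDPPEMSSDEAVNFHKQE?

The amide-side-chain residues are Asn (N) and Gln (Q).
Matching residues: N19, Q23.

2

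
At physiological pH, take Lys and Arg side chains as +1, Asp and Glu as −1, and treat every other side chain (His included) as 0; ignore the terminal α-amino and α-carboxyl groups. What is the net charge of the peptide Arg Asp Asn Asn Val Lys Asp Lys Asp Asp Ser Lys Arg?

Positive (K, R): Arg1, Lys6, Lys8, Lys12, Arg13 → +5.
Negative (D, E): Asp2, Asp7, Asp9, Asp10 → −4.
Net charge = (+5) + (−4) = +1.

+1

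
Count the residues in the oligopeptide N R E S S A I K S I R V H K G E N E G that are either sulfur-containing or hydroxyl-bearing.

3

Sulfur-containing: C, M. Hydroxyl-bearing: S, T, Y.
Sulfur-containing residues here: none (0).
Hydroxyl-bearing residues here: S4, S5, S9 (3).
The two groups share no amino acid, so total = 0 + 3 = 3.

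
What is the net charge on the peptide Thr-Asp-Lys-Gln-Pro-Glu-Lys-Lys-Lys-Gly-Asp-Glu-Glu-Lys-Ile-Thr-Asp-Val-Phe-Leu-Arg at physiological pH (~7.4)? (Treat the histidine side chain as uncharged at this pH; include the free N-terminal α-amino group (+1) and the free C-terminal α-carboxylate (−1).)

At pH ~7.4 the Lys and Arg side chains are protonated (+1), the Asp and Glu side chains are deprotonated (−1), and with His taken as neutral all other side chains carry no charge.
Positive (K, R): Lys3, Lys7, Lys8, Lys9, Lys14, Arg21 → +6.
Negative (D, E): Asp2, Glu6, Asp11, Glu12, Glu13, Asp17 → −6.
The N-terminus (+1) and C-terminus (−1) cancel.
Net charge = (+6) + (−6) = 0.

0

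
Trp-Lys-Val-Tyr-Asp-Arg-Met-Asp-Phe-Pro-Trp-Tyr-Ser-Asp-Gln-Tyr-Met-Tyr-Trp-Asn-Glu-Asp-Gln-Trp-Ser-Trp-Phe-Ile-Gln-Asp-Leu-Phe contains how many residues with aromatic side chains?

F, W, and Y each carry an aromatic ring on the side chain.
Matching residues: Trp1, Tyr4, Phe9, Trp11, Tyr12, Tyr16, Tyr18, Trp19, Trp24, Trp26, Phe27, Phe32.

12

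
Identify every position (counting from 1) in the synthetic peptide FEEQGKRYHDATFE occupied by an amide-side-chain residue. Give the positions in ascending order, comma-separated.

4

Matching residues: Q4.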